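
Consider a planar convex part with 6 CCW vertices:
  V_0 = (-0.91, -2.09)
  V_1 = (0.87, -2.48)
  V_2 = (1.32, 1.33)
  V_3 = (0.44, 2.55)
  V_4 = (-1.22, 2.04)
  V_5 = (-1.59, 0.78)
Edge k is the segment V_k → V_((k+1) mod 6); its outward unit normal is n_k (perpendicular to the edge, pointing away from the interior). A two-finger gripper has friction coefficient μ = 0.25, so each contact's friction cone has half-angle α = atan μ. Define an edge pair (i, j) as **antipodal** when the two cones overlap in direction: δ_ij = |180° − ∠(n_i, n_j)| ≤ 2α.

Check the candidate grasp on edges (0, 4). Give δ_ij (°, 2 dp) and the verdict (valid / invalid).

δ = 85.99°, invalid

α = atan 0.25 = 14.04°;  2α = 28.07°
edge 0: e_0 = (+1.78, -0.39);  n_0 = (-0.2140, -0.9768)
edge 4: e_4 = (-0.37, -1.26);  n_4 = (-0.9595, +0.2818)
∠(n_0, n_4) = 94.01°
δ = |180° − 94.01°| = 85.99°
85.99° > 2α = 28.07°  →  invalid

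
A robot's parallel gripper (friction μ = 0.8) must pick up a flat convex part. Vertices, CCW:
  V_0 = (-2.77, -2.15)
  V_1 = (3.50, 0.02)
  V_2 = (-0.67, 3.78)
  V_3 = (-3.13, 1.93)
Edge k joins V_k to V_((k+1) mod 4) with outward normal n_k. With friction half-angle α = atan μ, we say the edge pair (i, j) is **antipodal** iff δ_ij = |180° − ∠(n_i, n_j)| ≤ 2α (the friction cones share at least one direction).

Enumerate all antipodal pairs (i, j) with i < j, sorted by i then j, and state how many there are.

α = atan 0.8 = 38.66°;  2α = 77.32°
n_0 = (+0.3271, -0.9450)
n_1 = (+0.6697, +0.7427)
n_2 = (-0.6010, +0.7992)
n_3 = (-0.9961, -0.0879)
  (0,1): δ = 61.13°  ✓
  (0,2): δ = 17.85°  ✓
  (0,3): δ = 75.95°  ✓
  (1,2): δ = 101.02°  ·
  (1,3): δ = 42.92°  ✓
  (2,3): δ = 121.90°  ·
antipodal pairs: 4

count = 4; pairs: (0,1), (0,2), (0,3), (1,3)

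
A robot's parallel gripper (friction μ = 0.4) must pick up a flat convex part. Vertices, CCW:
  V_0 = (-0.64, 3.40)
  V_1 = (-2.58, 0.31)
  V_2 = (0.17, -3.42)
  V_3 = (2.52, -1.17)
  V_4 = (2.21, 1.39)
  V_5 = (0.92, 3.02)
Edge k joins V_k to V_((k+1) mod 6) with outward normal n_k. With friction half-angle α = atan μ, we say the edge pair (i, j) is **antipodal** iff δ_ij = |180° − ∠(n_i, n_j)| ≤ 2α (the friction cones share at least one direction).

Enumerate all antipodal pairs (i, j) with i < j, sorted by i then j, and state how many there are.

count = 5; pairs: (0,2), (0,3), (1,3), (1,4), (1,5)

α = atan 0.4 = 21.80°;  2α = 43.60°
n_0 = (-0.8469, +0.5317)
n_1 = (-0.8049, -0.5934)
n_2 = (+0.6916, -0.7223)
n_3 = (+0.9927, +0.1202)
n_4 = (+0.7841, +0.6206)
n_5 = (+0.2367, +0.9716)
  (0,1): δ = 111.48°  ·
  (0,2): δ = 14.12°  ✓
  (0,3): δ = 39.03°  ✓
  (0,4): δ = 70.48°  ·
  (0,5): δ = 108.43°  ·
  (1,2): δ = 82.65°  ·
  (1,3): δ = 29.50°  ✓
  (1,4): δ = 1.96°  ✓
  (1,5): δ = 39.91°  ✓
  (2,3): δ = 126.85°  ·
  (2,4): δ = 95.40°  ·
  (2,5): δ = 57.44°  ·
  (3,4): δ = 148.55°  ·
  (3,5): δ = 110.59°  ·
  (4,5): δ = 142.05°  ·
antipodal pairs: 5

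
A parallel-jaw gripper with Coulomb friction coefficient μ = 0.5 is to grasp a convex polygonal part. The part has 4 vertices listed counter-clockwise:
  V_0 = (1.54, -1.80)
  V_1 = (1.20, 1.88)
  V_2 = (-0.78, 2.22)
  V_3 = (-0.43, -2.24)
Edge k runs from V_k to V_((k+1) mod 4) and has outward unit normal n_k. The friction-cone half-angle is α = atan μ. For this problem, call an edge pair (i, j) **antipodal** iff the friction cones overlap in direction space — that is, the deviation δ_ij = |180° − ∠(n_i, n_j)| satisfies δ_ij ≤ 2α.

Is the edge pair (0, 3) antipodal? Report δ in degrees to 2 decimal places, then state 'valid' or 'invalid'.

δ = 97.31°, invalid

α = atan 0.5 = 26.57°;  2α = 53.13°
edge 0: e_0 = (-0.34, +3.68);  n_0 = (+0.9958, +0.0920)
edge 3: e_3 = (+1.97, +0.44);  n_3 = (+0.2180, -0.9760)
∠(n_0, n_3) = 82.69°
δ = |180° − 82.69°| = 97.31°
97.31° > 2α = 53.13°  →  invalid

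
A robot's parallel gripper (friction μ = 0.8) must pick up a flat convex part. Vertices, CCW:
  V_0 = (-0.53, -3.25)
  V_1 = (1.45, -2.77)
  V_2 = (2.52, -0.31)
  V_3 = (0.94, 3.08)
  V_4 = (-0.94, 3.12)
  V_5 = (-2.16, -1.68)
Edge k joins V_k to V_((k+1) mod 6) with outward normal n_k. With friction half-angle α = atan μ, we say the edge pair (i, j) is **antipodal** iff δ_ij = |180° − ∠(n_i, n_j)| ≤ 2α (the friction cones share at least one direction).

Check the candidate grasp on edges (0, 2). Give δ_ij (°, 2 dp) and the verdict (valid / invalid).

δ = 78.64°, invalid

α = atan 0.8 = 38.66°;  2α = 77.32°
edge 0: e_0 = (+1.98, +0.48);  n_0 = (+0.2356, -0.9719)
edge 2: e_2 = (-1.58, +3.39);  n_2 = (+0.9064, +0.4224)
∠(n_0, n_2) = 101.36°
δ = |180° − 101.36°| = 78.64°
78.64° > 2α = 77.32°  →  invalid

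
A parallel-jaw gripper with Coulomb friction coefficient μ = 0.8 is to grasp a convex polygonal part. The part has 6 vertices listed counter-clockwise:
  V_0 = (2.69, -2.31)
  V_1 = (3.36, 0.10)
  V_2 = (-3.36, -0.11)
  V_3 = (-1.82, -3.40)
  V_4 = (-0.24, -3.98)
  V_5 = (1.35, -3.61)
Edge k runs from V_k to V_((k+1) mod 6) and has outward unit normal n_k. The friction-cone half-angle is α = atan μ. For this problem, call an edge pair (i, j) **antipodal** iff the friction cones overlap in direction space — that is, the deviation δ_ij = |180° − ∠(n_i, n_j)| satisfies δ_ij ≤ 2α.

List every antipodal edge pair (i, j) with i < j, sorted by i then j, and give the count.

count = 7; pairs: (0,1), (0,2), (1,2), (1,3), (1,4), (1,5), (2,5)

α = atan 0.8 = 38.66°;  2α = 77.32°
n_0 = (+0.9635, -0.2679)
n_1 = (-0.0312, +0.9995)
n_2 = (-0.9057, -0.4239)
n_3 = (-0.3446, -0.9387)
n_4 = (+0.2266, -0.9740)
n_5 = (+0.6963, -0.7177)
  (0,1): δ = 72.67°  ✓
  (0,2): δ = 40.62°  ✓
  (0,3): δ = 85.38°  ·
  (0,4): δ = 118.64°  ·
  (0,5): δ = 149.67°  ·
  (1,2): δ = 66.71°  ✓
  (1,3): δ = 21.95°  ✓
  (1,4): δ = 11.31°  ✓
  (1,5): δ = 42.34°  ✓
  (2,3): δ = 135.24°  ·
  (2,4): δ = 101.98°  ·
  (2,5): δ = 70.95°  ✓
  (3,4): δ = 146.74°  ·
  (3,5): δ = 115.71°  ·
  (4,5): δ = 148.97°  ·
antipodal pairs: 7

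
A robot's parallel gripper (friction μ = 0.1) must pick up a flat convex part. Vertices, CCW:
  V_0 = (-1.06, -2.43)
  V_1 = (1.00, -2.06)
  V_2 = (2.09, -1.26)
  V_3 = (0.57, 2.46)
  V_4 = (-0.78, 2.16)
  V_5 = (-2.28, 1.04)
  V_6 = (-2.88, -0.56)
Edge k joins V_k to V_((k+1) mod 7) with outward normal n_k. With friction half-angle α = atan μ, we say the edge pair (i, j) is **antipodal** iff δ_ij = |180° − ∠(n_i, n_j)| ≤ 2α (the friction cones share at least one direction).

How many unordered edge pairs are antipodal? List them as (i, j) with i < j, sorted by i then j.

count = 2; pairs: (0,3), (1,4)

α = atan 0.1 = 5.71°;  2α = 11.42°
n_0 = (+0.1768, -0.9842)
n_1 = (+0.5917, -0.8062)
n_2 = (+0.9257, +0.3782)
n_3 = (-0.2169, +0.9762)
n_4 = (-0.5983, +0.8013)
n_5 = (-0.9363, +0.3511)
n_6 = (-0.7166, -0.6975)
  (0,1): δ = 153.91°  ·
  (0,2): δ = 77.96°  ·
  (0,3): δ = 2.35°  ✓
  (0,4): δ = 26.57°  ·
  (0,5): δ = 59.26°  ·
  (0,6): δ = 124.04°  ·
  (1,2): δ = 104.05°  ·
  (1,3): δ = 23.75°  ·
  (1,4): δ = 0.47°  ✓
  (1,5): δ = 33.17°  ·
  (1,6): δ = 97.95°  ·
  (2,3): δ = 99.70°  ·
  (2,4): δ = 75.48°  ·
  (2,5): δ = 42.78°  ·
  (2,6): δ = 22.00°  ·
  (3,4): δ = 155.78°  ·
  (3,5): δ = 123.08°  ·
  (3,6): δ = 58.31°  ·
  (4,5): δ = 147.30°  ·
  (4,6): δ = 82.52°  ·
  (5,6): δ = 115.22°  ·
antipodal pairs: 2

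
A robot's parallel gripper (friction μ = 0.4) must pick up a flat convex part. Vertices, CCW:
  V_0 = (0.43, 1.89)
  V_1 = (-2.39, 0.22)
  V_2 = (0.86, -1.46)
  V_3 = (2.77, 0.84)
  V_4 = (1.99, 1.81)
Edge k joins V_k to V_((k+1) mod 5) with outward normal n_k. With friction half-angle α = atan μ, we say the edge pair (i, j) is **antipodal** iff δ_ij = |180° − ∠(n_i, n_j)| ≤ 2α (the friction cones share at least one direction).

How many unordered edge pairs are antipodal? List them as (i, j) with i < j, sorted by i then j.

count = 3; pairs: (0,2), (1,3), (1,4)

α = atan 0.4 = 21.80°;  2α = 43.60°
n_0 = (-0.5096, +0.8604)
n_1 = (-0.4592, -0.8883)
n_2 = (+0.7693, -0.6389)
n_3 = (+0.7793, +0.6267)
n_4 = (+0.0512, +0.9987)
  (0,1): δ = 57.97°  ·
  (0,2): δ = 19.66°  ✓
  (0,3): δ = 98.17°  ·
  (0,4): δ = 146.43°  ·
  (1,2): δ = 102.37°  ·
  (1,3): δ = 23.86°  ✓
  (1,4): δ = 24.40°  ✓
  (2,3): δ = 101.49°  ·
  (2,4): δ = 53.23°  ·
  (3,4): δ = 131.74°  ·
antipodal pairs: 3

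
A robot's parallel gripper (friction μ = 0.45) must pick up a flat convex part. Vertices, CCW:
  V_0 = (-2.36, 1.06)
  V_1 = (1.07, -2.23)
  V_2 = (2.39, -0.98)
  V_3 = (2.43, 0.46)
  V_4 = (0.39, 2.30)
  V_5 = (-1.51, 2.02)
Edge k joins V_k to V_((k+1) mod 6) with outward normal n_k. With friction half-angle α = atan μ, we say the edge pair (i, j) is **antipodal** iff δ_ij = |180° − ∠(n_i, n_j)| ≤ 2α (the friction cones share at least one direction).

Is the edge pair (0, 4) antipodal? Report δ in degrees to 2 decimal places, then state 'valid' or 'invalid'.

δ = 52.19°, invalid

α = atan 0.45 = 24.23°;  2α = 48.46°
edge 0: e_0 = (+3.43, -3.29);  n_0 = (-0.6922, -0.7217)
edge 4: e_4 = (-1.90, -0.28);  n_4 = (-0.1458, +0.9893)
∠(n_0, n_4) = 127.81°
δ = |180° − 127.81°| = 52.19°
52.19° > 2α = 48.46°  →  invalid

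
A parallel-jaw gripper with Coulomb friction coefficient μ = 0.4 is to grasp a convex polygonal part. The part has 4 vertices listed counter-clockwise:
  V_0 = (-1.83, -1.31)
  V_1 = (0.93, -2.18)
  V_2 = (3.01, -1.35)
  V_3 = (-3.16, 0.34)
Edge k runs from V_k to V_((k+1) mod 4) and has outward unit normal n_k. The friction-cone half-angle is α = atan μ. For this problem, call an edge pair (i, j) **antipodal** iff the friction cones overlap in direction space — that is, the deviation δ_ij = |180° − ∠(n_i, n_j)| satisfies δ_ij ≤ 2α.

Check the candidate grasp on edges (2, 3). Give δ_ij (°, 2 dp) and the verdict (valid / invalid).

α = atan 0.4 = 21.80°;  2α = 43.60°
edge 2: e_2 = (-6.17, +1.69);  n_2 = (+0.2642, +0.9645)
edge 3: e_3 = (+1.33, -1.65);  n_3 = (-0.7786, -0.6276)
∠(n_2, n_3) = 144.19°
δ = |180° − 144.19°| = 35.81°
35.81° ≤ 2α = 43.60°  →  valid

δ = 35.81°, valid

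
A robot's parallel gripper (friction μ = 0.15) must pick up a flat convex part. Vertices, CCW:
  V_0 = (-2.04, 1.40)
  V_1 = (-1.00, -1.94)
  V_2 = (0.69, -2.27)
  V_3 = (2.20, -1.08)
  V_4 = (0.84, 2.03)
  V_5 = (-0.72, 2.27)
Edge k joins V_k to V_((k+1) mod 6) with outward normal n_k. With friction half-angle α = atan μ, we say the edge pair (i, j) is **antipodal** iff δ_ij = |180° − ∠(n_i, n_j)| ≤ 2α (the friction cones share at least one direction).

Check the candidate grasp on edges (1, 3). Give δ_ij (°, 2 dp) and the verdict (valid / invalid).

α = atan 0.15 = 8.53°;  2α = 17.06°
edge 1: e_1 = (+1.69, -0.33);  n_1 = (-0.1916, -0.9815)
edge 3: e_3 = (-1.36, +3.11);  n_3 = (+0.9162, +0.4007)
∠(n_1, n_3) = 124.67°
δ = |180° − 124.67°| = 55.33°
55.33° > 2α = 17.06°  →  invalid

δ = 55.33°, invalid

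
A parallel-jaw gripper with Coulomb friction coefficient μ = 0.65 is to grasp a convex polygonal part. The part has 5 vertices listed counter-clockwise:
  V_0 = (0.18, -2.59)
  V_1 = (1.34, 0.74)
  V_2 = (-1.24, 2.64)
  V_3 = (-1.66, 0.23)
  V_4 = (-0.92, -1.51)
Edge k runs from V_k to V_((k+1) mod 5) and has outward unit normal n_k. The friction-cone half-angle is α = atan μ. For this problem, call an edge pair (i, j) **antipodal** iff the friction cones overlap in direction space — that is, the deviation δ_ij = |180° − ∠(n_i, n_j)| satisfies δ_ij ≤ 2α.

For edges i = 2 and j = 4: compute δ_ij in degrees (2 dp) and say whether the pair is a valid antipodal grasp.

α = atan 0.65 = 33.02°;  2α = 66.05°
edge 2: e_2 = (-0.42, -2.41);  n_2 = (-0.9852, +0.1717)
edge 4: e_4 = (+1.10, -1.08);  n_4 = (-0.7006, -0.7136)
∠(n_2, n_4) = 55.41°
δ = |180° − 55.41°| = 124.59°
124.59° > 2α = 66.05°  →  invalid

δ = 124.59°, invalid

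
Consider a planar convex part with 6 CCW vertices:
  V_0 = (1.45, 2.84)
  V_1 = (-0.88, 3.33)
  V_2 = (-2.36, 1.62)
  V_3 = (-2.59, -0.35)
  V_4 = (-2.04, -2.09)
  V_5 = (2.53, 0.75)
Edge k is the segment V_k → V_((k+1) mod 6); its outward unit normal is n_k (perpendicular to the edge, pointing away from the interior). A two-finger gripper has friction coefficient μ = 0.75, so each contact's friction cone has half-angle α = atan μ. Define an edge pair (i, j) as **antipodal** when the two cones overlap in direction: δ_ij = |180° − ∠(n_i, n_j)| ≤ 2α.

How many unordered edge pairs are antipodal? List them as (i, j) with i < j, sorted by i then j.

count = 7; pairs: (0,3), (0,4), (1,4), (1,5), (2,4), (2,5), (3,5)

α = atan 0.75 = 36.87°;  2α = 73.74°
n_0 = (+0.2058, +0.9786)
n_1 = (-0.7561, +0.6544)
n_2 = (-0.9933, +0.1160)
n_3 = (-0.9535, -0.3014)
n_4 = (+0.5278, -0.8494)
n_5 = (+0.8884, +0.4591)
  (0,1): δ = 119.00°  ·
  (0,2): δ = 84.78°  ·
  (0,3): δ = 60.58°  ✓
  (0,4): δ = 43.73°  ✓
  (0,5): δ = 129.20°  ·
  (1,2): δ = 145.78°  ·
  (1,3): δ = 121.58°  ·
  (1,4): δ = 17.27°  ✓
  (1,5): δ = 68.20°  ✓
  (2,3): δ = 155.80°  ·
  (2,4): δ = 51.48°  ✓
  (2,5): δ = 33.99°  ✓
  (3,4): δ = 75.68°  ·
  (3,5): δ = 9.79°  ✓
  (4,5): δ = 94.53°  ·
antipodal pairs: 7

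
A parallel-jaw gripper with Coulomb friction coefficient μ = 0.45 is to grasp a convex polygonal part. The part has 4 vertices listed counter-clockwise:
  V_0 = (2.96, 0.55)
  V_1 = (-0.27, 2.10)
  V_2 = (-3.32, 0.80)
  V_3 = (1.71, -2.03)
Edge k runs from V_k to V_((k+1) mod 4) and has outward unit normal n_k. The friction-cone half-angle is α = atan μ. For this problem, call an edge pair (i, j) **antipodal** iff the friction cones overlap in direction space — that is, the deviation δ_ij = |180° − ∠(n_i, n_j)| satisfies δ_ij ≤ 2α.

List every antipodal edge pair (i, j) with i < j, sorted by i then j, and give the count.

α = atan 0.45 = 24.23°;  2α = 48.46°
n_0 = (+0.4326, +0.9016)
n_1 = (-0.3921, +0.9199)
n_2 = (-0.4903, -0.8715)
n_3 = (+0.8999, -0.4360)
  (0,1): δ = 131.28°  ·
  (0,2): δ = 3.73°  ✓
  (0,3): δ = 89.79°  ·
  (1,2): δ = 52.45°  ·
  (1,3): δ = 41.06°  ✓
  (2,3): δ = 86.49°  ·
antipodal pairs: 2

count = 2; pairs: (0,2), (1,3)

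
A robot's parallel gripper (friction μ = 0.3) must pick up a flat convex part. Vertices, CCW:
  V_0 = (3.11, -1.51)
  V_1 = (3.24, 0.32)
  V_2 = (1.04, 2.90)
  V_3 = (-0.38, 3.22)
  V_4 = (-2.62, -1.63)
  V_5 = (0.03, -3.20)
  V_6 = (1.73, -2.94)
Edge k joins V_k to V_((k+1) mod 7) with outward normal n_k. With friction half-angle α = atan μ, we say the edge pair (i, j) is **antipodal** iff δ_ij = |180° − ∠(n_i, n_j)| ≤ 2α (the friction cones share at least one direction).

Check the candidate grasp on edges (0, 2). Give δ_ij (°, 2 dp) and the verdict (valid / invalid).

α = atan 0.3 = 16.70°;  2α = 33.40°
edge 0: e_0 = (+0.13, +1.83);  n_0 = (+0.9975, -0.0709)
edge 2: e_2 = (-1.42, +0.32);  n_2 = (+0.2198, +0.9755)
∠(n_0, n_2) = 81.36°
δ = |180° − 81.36°| = 98.64°
98.64° > 2α = 33.40°  →  invalid

δ = 98.64°, invalid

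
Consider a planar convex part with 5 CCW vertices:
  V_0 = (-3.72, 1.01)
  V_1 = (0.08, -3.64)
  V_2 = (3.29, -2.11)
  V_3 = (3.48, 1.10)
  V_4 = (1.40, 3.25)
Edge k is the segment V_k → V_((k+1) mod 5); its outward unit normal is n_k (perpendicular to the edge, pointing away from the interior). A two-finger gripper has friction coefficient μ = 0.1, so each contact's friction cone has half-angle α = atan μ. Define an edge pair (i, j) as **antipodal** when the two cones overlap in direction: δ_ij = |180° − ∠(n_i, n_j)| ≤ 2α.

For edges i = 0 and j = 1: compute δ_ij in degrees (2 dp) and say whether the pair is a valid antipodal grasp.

α = atan 0.1 = 5.71°;  2α = 11.42°
edge 0: e_0 = (+3.80, -4.65);  n_0 = (-0.7743, -0.6328)
edge 1: e_1 = (+3.21, +1.53);  n_1 = (+0.4303, -0.9027)
∠(n_0, n_1) = 76.23°
δ = |180° − 76.23°| = 103.77°
103.77° > 2α = 11.42°  →  invalid

δ = 103.77°, invalid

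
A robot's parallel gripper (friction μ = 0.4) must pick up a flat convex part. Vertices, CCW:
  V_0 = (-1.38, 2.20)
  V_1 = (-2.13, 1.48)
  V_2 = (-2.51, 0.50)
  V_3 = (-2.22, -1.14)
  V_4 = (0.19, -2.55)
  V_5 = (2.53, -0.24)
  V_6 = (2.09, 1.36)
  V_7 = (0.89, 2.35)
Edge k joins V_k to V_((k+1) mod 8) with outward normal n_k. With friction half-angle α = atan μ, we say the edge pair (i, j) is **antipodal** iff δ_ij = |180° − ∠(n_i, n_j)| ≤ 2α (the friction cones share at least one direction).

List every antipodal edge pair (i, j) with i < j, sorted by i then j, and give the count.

α = atan 0.4 = 21.80°;  2α = 43.60°
n_0 = (-0.6925, +0.7214)
n_1 = (-0.9324, +0.3615)
n_2 = (-0.9847, -0.1741)
n_3 = (-0.5050, -0.8631)
n_4 = (+0.7025, -0.7117)
n_5 = (+0.9642, +0.2652)
n_6 = (+0.6364, +0.7714)
n_7 = (-0.0659, +0.9978)
  (0,1): δ = 155.02°  ·
  (0,2): δ = 123.80°  ·
  (0,3): δ = 74.16°  ·
  (0,4): δ = 0.80°  ✓
  (0,5): δ = 61.55°  ·
  (0,6): δ = 96.65°  ·
  (0,7): δ = 139.95°  ·
  (1,2): δ = 148.78°  ·
  (1,3): δ = 99.14°  ·
  (1,4): δ = 24.18°  ✓
  (1,5): δ = 36.57°  ✓
  (1,6): δ = 71.67°  ·
  (1,7): δ = 114.97°  ·
  (2,3): δ = 130.36°  ·
  (2,4): δ = 55.40°  ·
  (2,5): δ = 5.35°  ✓
  (2,6): δ = 40.45°  ✓
  (2,7): δ = 83.75°  ·
  (3,4): δ = 105.04°  ·
  (3,5): δ = 44.29°  ·
  (3,6): δ = 9.19°  ✓
  (3,7): δ = 34.11°  ✓
  (4,5): δ = 119.25°  ·
  (4,6): δ = 84.15°  ·
  (4,7): δ = 40.85°  ✓
  (5,6): δ = 144.90°  ·
  (5,7): δ = 101.60°  ·
  (6,7): δ = 136.70°  ·
antipodal pairs: 8

count = 8; pairs: (0,4), (1,4), (1,5), (2,5), (2,6), (3,6), (3,7), (4,7)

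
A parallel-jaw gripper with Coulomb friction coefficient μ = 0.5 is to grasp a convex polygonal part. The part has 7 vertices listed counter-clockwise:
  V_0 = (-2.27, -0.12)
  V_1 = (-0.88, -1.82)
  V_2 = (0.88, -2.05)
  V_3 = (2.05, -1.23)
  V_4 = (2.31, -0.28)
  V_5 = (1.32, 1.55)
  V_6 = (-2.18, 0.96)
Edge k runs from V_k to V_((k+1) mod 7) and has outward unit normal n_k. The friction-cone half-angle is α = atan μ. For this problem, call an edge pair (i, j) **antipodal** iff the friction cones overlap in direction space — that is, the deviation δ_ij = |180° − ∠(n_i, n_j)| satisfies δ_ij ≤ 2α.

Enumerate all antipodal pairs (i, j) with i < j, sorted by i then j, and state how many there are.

α = atan 0.5 = 26.57°;  2α = 53.13°
n_0 = (-0.7742, -0.6330)
n_1 = (-0.1296, -0.9916)
n_2 = (+0.5739, -0.8189)
n_3 = (+0.9645, -0.2640)
n_4 = (+0.8795, +0.4758)
n_5 = (-0.1662, +0.9861)
n_6 = (-0.9965, +0.0830)
  (0,1): δ = 136.72°  ·
  (0,2): δ = 94.25°  ·
  (0,3): δ = 54.58°  ·
  (0,4): δ = 10.86°  ✓
  (0,5): δ = 60.30°  ·
  (0,6): δ = 135.97°  ·
  (1,2): δ = 137.53°  ·
  (1,3): δ = 97.86°  ·
  (1,4): δ = 54.14°  ·
  (1,5): δ = 17.01°  ✓
  (1,6): δ = 92.68°  ·
  (2,3): δ = 140.33°  ·
  (2,4): δ = 96.61°  ·
  (2,5): δ = 25.46°  ✓
  (2,6): δ = 50.21°  ✓
  (3,4): δ = 136.28°  ·
  (3,5): δ = 65.13°  ·
  (3,6): δ = 10.54°  ✓
  (4,5): δ = 108.84°  ·
  (4,6): δ = 33.18°  ✓
  (5,6): δ = 104.33°  ·
antipodal pairs: 6

count = 6; pairs: (0,4), (1,5), (2,5), (2,6), (3,6), (4,6)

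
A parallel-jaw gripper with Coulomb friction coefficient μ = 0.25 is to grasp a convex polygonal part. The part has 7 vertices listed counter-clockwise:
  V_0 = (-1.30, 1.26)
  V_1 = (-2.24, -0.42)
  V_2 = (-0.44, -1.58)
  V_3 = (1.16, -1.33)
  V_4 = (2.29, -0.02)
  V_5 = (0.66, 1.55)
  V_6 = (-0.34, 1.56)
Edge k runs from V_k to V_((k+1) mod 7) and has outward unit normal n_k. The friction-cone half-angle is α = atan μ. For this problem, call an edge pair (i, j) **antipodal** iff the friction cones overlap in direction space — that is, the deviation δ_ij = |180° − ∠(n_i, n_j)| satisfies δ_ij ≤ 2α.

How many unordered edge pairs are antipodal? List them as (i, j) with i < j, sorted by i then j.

α = atan 0.25 = 14.04°;  2α = 28.07°
n_0 = (-0.8727, +0.4883)
n_1 = (-0.5417, -0.8406)
n_2 = (+0.1544, -0.9880)
n_3 = (+0.7572, -0.6532)
n_4 = (+0.6937, +0.7202)
n_5 = (+0.0100, +1.0000)
n_6 = (-0.2983, +0.9545)
  (0,1): δ = 93.57°  ·
  (0,2): δ = 51.89°  ·
  (0,3): δ = 11.55°  ✓
  (0,4): δ = 75.30°  ·
  (0,5): δ = 118.66°  ·
  (0,6): δ = 136.58°  ·
  (1,2): δ = 138.32°  ·
  (1,3): δ = 97.98°  ·
  (1,4): δ = 11.13°  ✓
  (1,5): δ = 32.23°  ·
  (1,6): δ = 50.15°  ·
  (2,3): δ = 139.66°  ·
  (2,4): δ = 52.81°  ·
  (2,5): δ = 9.45°  ✓
  (2,6): δ = 8.47°  ✓
  (3,4): δ = 93.14°  ·
  (3,5): δ = 49.79°  ·
  (3,6): δ = 31.87°  ·
  (4,5): δ = 136.65°  ·
  (4,6): δ = 118.72°  ·
  (5,6): δ = 162.07°  ·
antipodal pairs: 4

count = 4; pairs: (0,3), (1,4), (2,5), (2,6)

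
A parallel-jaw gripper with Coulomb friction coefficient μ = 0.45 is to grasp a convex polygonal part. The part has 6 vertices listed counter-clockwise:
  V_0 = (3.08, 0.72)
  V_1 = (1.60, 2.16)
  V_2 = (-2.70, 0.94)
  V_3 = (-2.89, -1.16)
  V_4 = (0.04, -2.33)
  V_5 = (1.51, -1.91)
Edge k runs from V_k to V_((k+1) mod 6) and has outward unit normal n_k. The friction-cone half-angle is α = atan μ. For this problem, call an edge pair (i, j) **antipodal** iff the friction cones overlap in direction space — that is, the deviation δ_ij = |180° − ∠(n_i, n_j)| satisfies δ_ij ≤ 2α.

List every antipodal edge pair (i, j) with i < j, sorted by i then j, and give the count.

count = 5; pairs: (0,3), (1,3), (1,4), (1,5), (2,5)

α = atan 0.45 = 24.23°;  2α = 48.46°
n_0 = (+0.6974, +0.7167)
n_1 = (-0.2729, +0.9620)
n_2 = (-0.9959, +0.0901)
n_3 = (-0.3708, -0.9287)
n_4 = (+0.2747, -0.9615)
n_5 = (+0.8586, -0.5126)
  (0,1): δ = 119.95°  ·
  (0,2): δ = 50.95°  ·
  (0,3): δ = 22.45°  ✓
  (0,4): δ = 60.16°  ·
  (0,5): δ = 103.38°  ·
  (1,2): δ = 111.01°  ·
  (1,3): δ = 37.61°  ✓
  (1,4): δ = 0.11°  ✓
  (1,5): δ = 43.32°  ✓
  (2,3): δ = 106.60°  ·
  (2,4): δ = 68.88°  ·
  (2,5): δ = 25.67°  ✓
  (3,4): δ = 142.29°  ·
  (3,5): δ = 99.07°  ·
  (4,5): δ = 136.78°  ·
antipodal pairs: 5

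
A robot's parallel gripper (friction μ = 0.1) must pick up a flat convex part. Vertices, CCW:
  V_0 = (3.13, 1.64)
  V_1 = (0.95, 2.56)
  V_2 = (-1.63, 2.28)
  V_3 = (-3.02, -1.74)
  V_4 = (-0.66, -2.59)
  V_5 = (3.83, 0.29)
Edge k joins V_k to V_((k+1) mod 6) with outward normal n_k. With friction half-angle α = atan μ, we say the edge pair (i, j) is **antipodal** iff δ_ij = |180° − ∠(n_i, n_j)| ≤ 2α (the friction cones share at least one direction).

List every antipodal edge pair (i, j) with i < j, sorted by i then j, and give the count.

count = 1; pairs: (0,3)

α = atan 0.1 = 5.71°;  2α = 11.42°
n_0 = (+0.3888, +0.9213)
n_1 = (-0.1079, +0.9942)
n_2 = (-0.9451, +0.3268)
n_3 = (-0.3389, -0.9408)
n_4 = (+0.5399, -0.8417)
n_5 = (+0.8878, +0.4603)
  (0,1): δ = 150.93°  ·
  (0,2): δ = 86.19°  ·
  (0,3): δ = 3.07°  ✓
  (0,4): δ = 55.56°  ·
  (0,5): δ = 140.29°  ·
  (1,2): δ = 115.27°  ·
  (1,3): δ = 26.00°  ·
  (1,4): δ = 26.48°  ·
  (1,5): δ = 111.21°  ·
  (2,3): δ = 90.73°  ·
  (2,4): δ = 38.25°  ·
  (2,5): δ = 46.48°  ·
  (3,4): δ = 127.52°  ·
  (3,5): δ = 42.78°  ·
  (4,5): δ = 95.27°  ·
antipodal pairs: 1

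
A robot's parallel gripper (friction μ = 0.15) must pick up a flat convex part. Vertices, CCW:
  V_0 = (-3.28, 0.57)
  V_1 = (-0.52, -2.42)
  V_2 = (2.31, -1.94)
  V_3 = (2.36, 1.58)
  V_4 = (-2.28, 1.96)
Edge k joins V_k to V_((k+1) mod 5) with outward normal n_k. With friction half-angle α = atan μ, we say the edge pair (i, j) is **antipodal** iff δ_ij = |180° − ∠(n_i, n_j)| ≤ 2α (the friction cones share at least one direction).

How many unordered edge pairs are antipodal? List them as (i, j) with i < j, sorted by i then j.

α = atan 0.15 = 8.53°;  2α = 17.06°
n_0 = (-0.7348, -0.6783)
n_1 = (+0.1672, -0.9859)
n_2 = (+0.9999, -0.0142)
n_3 = (+0.0816, +0.9967)
n_4 = (-0.8118, +0.5840)
  (0,1): δ = 123.08°  ·
  (0,2): δ = 43.52°  ·
  (0,3): δ = 42.61°  ·
  (0,4): δ = 101.56°  ·
  (1,2): δ = 100.44°  ·
  (1,3): δ = 14.31°  ✓
  (1,4): δ = 44.64°  ·
  (2,3): δ = 93.87°  ·
  (2,4): δ = 34.92°  ·
  (3,4): δ = 121.05°  ·
antipodal pairs: 1

count = 1; pairs: (1,3)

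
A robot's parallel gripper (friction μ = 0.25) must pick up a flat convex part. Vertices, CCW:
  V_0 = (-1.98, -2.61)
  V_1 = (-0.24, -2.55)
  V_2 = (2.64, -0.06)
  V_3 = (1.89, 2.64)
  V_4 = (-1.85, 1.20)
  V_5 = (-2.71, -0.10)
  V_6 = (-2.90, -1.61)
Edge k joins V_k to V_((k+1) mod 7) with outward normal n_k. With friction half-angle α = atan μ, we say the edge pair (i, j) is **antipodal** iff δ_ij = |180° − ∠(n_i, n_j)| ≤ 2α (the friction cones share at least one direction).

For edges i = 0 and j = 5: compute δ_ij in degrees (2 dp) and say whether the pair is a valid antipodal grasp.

α = atan 0.25 = 14.04°;  2α = 28.07°
edge 0: e_0 = (+1.74, +0.06);  n_0 = (+0.0345, -0.9994)
edge 5: e_5 = (-0.19, -1.51);  n_5 = (-0.9922, +0.1248)
∠(n_0, n_5) = 99.15°
δ = |180° − 99.15°| = 80.85°
80.85° > 2α = 28.07°  →  invalid

δ = 80.85°, invalid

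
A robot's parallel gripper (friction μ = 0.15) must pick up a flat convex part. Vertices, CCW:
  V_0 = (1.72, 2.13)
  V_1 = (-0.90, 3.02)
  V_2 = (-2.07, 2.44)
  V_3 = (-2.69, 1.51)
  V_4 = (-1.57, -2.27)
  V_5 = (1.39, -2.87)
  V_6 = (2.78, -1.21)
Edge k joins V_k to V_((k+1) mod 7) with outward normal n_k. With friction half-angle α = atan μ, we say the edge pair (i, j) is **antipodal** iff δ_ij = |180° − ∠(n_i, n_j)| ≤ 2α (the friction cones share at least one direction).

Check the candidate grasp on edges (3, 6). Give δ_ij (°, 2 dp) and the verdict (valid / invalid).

α = atan 0.15 = 8.53°;  2α = 17.06°
edge 3: e_3 = (+1.12, -3.78);  n_3 = (-0.9588, -0.2841)
edge 6: e_6 = (-1.06, +3.34);  n_6 = (+0.9532, +0.3025)
∠(n_3, n_6) = 178.90°
δ = |180° − 178.90°| = 1.10°
1.10° ≤ 2α = 17.06°  →  valid

δ = 1.10°, valid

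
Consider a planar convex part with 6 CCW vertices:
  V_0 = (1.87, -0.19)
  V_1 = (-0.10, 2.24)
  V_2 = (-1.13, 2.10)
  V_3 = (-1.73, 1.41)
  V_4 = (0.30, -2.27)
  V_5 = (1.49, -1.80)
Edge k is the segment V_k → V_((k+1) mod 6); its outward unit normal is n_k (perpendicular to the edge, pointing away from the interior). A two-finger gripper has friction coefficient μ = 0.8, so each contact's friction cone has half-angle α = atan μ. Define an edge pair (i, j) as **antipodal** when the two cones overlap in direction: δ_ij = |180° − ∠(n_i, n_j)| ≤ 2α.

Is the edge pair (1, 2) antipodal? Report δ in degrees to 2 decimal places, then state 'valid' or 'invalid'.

δ = 138.75°, invalid

α = atan 0.8 = 38.66°;  2α = 77.32°
edge 1: e_1 = (-1.03, -0.14);  n_1 = (-0.1347, +0.9909)
edge 2: e_2 = (-0.60, -0.69);  n_2 = (-0.7546, +0.6562)
∠(n_1, n_2) = 41.25°
δ = |180° − 41.25°| = 138.75°
138.75° > 2α = 77.32°  →  invalid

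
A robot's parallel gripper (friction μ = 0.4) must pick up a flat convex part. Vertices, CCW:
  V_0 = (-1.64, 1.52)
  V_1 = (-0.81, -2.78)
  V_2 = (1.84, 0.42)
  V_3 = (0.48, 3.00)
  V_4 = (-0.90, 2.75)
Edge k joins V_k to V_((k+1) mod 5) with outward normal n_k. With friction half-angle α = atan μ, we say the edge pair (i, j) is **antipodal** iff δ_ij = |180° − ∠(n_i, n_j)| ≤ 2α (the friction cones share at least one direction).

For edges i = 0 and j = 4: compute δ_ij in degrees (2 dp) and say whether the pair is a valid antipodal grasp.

α = atan 0.4 = 21.80°;  2α = 43.60°
edge 0: e_0 = (+0.83, -4.30);  n_0 = (-0.9819, -0.1895)
edge 4: e_4 = (-0.74, -1.23);  n_4 = (-0.8569, +0.5155)
∠(n_0, n_4) = 41.96°
δ = |180° − 41.96°| = 138.04°
138.04° > 2α = 43.60°  →  invalid

δ = 138.04°, invalid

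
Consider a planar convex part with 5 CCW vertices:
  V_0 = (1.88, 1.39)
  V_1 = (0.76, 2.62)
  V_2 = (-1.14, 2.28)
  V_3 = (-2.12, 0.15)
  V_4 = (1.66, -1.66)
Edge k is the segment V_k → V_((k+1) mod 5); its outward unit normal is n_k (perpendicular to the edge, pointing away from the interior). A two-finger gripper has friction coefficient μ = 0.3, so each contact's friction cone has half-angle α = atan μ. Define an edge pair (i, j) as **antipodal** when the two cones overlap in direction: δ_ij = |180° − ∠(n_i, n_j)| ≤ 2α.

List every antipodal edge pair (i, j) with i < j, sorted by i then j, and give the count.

count = 2; pairs: (0,3), (2,4)

α = atan 0.3 = 16.70°;  2α = 33.40°
n_0 = (+0.7394, +0.6733)
n_1 = (-0.1761, +0.9844)
n_2 = (-0.9085, +0.4180)
n_3 = (-0.4319, -0.9019)
n_4 = (+0.9974, -0.0719)
  (0,1): δ = 122.17°  ·
  (0,2): δ = 67.03°  ·
  (0,3): δ = 22.09°  ✓
  (0,4): δ = 133.55°  ·
  (1,2): δ = 124.85°  ·
  (1,3): δ = 35.73°  ·
  (1,4): δ = 75.73°  ·
  (2,3): δ = 90.88°  ·
  (2,4): δ = 20.58°  ✓
  (3,4): δ = 68.54°  ·
antipodal pairs: 2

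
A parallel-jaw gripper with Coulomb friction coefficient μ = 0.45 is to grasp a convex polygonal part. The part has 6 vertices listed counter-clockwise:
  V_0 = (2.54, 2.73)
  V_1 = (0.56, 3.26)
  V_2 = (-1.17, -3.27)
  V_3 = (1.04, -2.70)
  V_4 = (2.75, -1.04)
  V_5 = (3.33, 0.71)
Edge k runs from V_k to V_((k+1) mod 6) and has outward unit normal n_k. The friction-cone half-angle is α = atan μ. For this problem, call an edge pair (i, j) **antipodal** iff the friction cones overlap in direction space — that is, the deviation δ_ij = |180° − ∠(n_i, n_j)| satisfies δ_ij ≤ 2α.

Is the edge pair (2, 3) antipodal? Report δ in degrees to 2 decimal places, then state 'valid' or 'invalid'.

δ = 150.31°, invalid

α = atan 0.45 = 24.23°;  2α = 48.46°
edge 2: e_2 = (+2.21, +0.57);  n_2 = (+0.2497, -0.9683)
edge 3: e_3 = (+1.71, +1.66);  n_3 = (+0.6965, -0.7175)
∠(n_2, n_3) = 29.69°
δ = |180° − 29.69°| = 150.31°
150.31° > 2α = 48.46°  →  invalid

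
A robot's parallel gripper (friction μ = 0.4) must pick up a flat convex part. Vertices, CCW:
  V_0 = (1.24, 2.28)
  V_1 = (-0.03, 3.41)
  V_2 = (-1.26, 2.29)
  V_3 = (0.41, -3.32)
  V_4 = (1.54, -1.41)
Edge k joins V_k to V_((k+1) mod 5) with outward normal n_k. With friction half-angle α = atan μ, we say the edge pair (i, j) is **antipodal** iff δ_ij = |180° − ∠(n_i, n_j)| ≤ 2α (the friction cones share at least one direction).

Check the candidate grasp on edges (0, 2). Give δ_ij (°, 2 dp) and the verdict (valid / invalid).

α = atan 0.4 = 21.80°;  2α = 43.60°
edge 0: e_0 = (-1.27, +1.13);  n_0 = (+0.6647, +0.7471)
edge 2: e_2 = (+1.67, -5.61);  n_2 = (-0.9584, -0.2853)
∠(n_0, n_2) = 148.24°
δ = |180° − 148.24°| = 31.76°
31.76° ≤ 2α = 43.60°  →  valid

δ = 31.76°, valid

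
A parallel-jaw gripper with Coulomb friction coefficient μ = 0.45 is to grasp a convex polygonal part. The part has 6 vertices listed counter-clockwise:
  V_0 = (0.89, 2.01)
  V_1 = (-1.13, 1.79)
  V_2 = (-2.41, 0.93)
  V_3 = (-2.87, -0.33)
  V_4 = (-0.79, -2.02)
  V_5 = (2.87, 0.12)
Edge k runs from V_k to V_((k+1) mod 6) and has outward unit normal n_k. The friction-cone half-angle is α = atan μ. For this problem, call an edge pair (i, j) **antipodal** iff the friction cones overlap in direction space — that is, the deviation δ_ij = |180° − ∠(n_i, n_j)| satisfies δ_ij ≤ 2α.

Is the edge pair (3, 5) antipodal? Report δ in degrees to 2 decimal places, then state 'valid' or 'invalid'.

δ = 4.57°, valid

α = atan 0.45 = 24.23°;  2α = 48.46°
edge 3: e_3 = (+2.08, -1.69);  n_3 = (-0.6306, -0.7761)
edge 5: e_5 = (-1.98, +1.89);  n_5 = (+0.6905, +0.7234)
∠(n_3, n_5) = 175.43°
δ = |180° − 175.43°| = 4.57°
4.57° ≤ 2α = 48.46°  →  valid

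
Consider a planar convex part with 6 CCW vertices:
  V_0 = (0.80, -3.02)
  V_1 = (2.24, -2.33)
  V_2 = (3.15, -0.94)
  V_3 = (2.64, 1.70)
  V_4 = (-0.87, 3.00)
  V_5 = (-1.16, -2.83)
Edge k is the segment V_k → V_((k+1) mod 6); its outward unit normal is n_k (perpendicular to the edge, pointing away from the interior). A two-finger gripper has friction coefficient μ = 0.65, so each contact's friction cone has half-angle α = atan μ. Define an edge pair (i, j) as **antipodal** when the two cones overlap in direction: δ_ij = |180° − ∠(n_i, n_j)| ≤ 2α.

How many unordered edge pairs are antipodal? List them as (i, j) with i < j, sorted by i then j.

α = atan 0.65 = 33.02°;  2α = 66.05°
n_0 = (+0.4321, -0.9018)
n_1 = (+0.8367, -0.5477)
n_2 = (+0.9818, +0.1897)
n_3 = (+0.3473, +0.9377)
n_4 = (-0.9988, +0.0497)
n_5 = (-0.0965, -0.9953)
  (0,1): δ = 148.81°  ·
  (0,2): δ = 104.67°  ·
  (0,3): δ = 45.93°  ✓
  (0,4): δ = 61.55°  ✓
  (0,5): δ = 148.86°  ·
  (1,2): δ = 135.85°  ·
  (1,3): δ = 77.11°  ·
  (1,4): δ = 30.36°  ✓
  (1,5): δ = 117.67°  ·
  (2,3): δ = 121.26°  ·
  (2,4): δ = 13.78°  ✓
  (2,5): δ = 73.53°  ·
  (3,4): δ = 72.52°  ·
  (3,5): δ = 14.79°  ✓
  (4,5): δ = 92.69°  ·
antipodal pairs: 5

count = 5; pairs: (0,3), (0,4), (1,4), (2,4), (3,5)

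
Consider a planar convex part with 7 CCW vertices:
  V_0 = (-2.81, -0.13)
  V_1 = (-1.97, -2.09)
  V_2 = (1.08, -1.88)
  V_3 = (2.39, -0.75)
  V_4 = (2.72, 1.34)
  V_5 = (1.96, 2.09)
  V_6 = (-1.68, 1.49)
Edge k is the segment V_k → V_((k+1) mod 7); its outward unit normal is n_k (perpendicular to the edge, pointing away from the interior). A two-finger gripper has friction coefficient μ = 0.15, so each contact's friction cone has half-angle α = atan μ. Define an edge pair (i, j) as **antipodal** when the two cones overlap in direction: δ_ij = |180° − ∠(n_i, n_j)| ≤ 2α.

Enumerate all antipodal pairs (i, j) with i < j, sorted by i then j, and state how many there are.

α = atan 0.15 = 8.53°;  2α = 17.06°
n_0 = (-0.9191, -0.3939)
n_1 = (+0.0687, -0.9976)
n_2 = (+0.6532, -0.7572)
n_3 = (+0.9878, -0.1560)
n_4 = (+0.7024, +0.7118)
n_5 = (-0.1626, +0.9867)
n_6 = (-0.8202, +0.5721)
  (0,1): δ = 109.26°  ·
  (0,2): δ = 72.42°  ·
  (0,3): δ = 32.17°  ·
  (0,4): δ = 22.18°  ·
  (0,5): δ = 76.16°  ·
  (0,6): δ = 121.90°  ·
  (1,2): δ = 143.16°  ·
  (1,3): δ = 102.91°  ·
  (1,4): δ = 48.56°  ·
  (1,5): δ = 5.42°  ✓
  (1,6): δ = 51.16°  ·
  (2,3): δ = 139.75°  ·
  (2,4): δ = 85.40°  ·
  (2,5): δ = 31.42°  ·
  (2,6): δ = 14.32°  ✓
  (3,4): δ = 125.65°  ·
  (3,5): δ = 71.67°  ·
  (3,6): δ = 25.92°  ·
  (4,5): δ = 126.02°  ·
  (4,6): δ = 80.28°  ·
  (5,6): δ = 134.26°  ·
antipodal pairs: 2

count = 2; pairs: (1,5), (2,6)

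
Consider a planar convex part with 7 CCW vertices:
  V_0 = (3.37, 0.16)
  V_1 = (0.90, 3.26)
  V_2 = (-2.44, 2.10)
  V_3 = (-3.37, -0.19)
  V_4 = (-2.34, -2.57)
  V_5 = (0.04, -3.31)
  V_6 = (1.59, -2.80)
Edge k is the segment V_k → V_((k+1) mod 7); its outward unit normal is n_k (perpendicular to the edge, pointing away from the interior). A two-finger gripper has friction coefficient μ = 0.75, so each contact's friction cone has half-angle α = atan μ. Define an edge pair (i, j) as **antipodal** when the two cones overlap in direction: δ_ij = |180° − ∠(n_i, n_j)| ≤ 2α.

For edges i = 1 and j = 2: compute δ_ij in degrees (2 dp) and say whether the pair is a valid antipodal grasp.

α = atan 0.75 = 36.87°;  2α = 73.74°
edge 1: e_1 = (-3.34, -1.16);  n_1 = (-0.3281, +0.9446)
edge 2: e_2 = (-0.93, -2.29);  n_2 = (-0.9265, +0.3763)
∠(n_1, n_2) = 48.74°
δ = |180° − 48.74°| = 131.26°
131.26° > 2α = 73.74°  →  invalid

δ = 131.26°, invalid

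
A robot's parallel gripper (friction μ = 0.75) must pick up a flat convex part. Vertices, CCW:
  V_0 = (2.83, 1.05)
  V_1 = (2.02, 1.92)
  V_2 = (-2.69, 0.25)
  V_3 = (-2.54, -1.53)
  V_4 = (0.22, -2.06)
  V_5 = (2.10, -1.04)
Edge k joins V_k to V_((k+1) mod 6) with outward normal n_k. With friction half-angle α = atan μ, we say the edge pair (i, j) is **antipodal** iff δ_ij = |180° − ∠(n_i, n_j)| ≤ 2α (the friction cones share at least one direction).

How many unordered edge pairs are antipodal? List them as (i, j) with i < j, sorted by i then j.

α = atan 0.75 = 36.87°;  2α = 73.74°
n_0 = (+0.7319, +0.6814)
n_1 = (-0.3342, +0.9425)
n_2 = (-0.9965, -0.0840)
n_3 = (-0.1886, -0.9821)
n_4 = (+0.4769, -0.8790)
n_5 = (+0.9441, -0.3297)
  (0,1): δ = 113.43°  ·
  (0,2): δ = 38.14°  ✓
  (0,3): δ = 36.18°  ✓
  (0,4): δ = 75.53°  ·
  (0,5): δ = 117.79°  ·
  (1,2): δ = 104.71°  ·
  (1,3): δ = 30.39°  ✓
  (1,4): δ = 8.96°  ✓
  (1,5): δ = 51.22°  ✓
  (2,3): δ = 105.69°  ·
  (2,4): δ = 66.33°  ✓
  (2,5): δ = 24.07°  ✓
  (3,4): δ = 140.65°  ·
  (3,5): δ = 98.38°  ·
  (4,5): δ = 137.74°  ·
antipodal pairs: 7

count = 7; pairs: (0,2), (0,3), (1,3), (1,4), (1,5), (2,4), (2,5)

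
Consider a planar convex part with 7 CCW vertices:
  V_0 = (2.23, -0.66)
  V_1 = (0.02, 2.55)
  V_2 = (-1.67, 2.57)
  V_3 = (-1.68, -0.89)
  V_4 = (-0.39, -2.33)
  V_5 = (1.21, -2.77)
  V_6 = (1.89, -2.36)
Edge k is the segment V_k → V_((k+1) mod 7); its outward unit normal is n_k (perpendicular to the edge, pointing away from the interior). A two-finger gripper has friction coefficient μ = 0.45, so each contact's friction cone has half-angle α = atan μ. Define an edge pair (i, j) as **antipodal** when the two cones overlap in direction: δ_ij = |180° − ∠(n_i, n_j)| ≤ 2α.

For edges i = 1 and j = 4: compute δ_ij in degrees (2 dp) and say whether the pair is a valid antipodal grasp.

δ = 14.70°, valid

α = atan 0.45 = 24.23°;  2α = 48.46°
edge 1: e_1 = (-1.69, +0.02);  n_1 = (+0.0118, +0.9999)
edge 4: e_4 = (+1.60, -0.44);  n_4 = (-0.2652, -0.9642)
∠(n_1, n_4) = 165.30°
δ = |180° − 165.30°| = 14.70°
14.70° ≤ 2α = 48.46°  →  valid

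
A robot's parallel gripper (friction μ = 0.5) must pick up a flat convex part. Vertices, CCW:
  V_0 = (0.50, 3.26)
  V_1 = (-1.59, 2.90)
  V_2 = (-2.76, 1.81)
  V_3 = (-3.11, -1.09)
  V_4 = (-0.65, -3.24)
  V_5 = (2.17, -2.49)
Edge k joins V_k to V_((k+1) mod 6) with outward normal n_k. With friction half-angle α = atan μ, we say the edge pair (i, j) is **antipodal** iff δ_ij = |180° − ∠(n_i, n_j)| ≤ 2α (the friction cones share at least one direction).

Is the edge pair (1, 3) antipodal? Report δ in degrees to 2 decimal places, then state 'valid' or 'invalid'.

δ = 84.13°, invalid

α = atan 0.5 = 26.57°;  2α = 53.13°
edge 1: e_1 = (-1.17, -1.09);  n_1 = (-0.6816, +0.7317)
edge 3: e_3 = (+2.46, -2.15);  n_3 = (-0.6581, -0.7530)
∠(n_1, n_3) = 95.87°
δ = |180° − 95.87°| = 84.13°
84.13° > 2α = 53.13°  →  invalid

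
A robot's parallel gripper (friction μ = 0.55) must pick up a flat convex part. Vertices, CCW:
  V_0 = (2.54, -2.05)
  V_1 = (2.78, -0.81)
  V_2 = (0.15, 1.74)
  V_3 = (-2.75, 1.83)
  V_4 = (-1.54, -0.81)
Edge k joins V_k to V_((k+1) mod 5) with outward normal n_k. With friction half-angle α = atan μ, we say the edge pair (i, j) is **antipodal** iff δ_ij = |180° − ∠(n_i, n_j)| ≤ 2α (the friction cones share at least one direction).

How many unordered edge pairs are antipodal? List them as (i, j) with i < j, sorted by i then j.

α = atan 0.55 = 28.81°;  2α = 57.62°
n_0 = (+0.9818, -0.1900)
n_1 = (+0.6961, +0.7179)
n_2 = (+0.0310, +0.9995)
n_3 = (-0.9091, -0.4167)
n_4 = (-0.2908, -0.9568)
  (0,1): δ = 123.16°  ·
  (0,2): δ = 80.82°  ·
  (0,3): δ = 35.58°  ✓
  (0,4): δ = 84.05°  ·
  (1,2): δ = 137.66°  ·
  (1,3): δ = 21.26°  ✓
  (1,4): δ = 27.21°  ✓
  (2,3): δ = 63.60°  ·
  (2,4): δ = 15.13°  ✓
  (3,4): δ = 131.53°  ·
antipodal pairs: 4

count = 4; pairs: (0,3), (1,3), (1,4), (2,4)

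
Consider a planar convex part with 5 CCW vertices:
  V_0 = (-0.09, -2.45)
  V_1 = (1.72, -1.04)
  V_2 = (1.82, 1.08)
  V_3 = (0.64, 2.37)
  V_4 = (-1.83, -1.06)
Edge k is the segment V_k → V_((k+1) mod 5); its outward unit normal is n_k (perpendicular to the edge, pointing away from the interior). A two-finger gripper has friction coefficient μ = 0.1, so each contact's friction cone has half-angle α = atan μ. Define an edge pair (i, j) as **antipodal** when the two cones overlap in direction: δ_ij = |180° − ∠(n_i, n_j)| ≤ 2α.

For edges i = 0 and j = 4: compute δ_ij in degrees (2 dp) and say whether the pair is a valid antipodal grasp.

δ = 103.46°, invalid

α = atan 0.1 = 5.71°;  2α = 11.42°
edge 0: e_0 = (+1.81, +1.41);  n_0 = (+0.6145, -0.7889)
edge 4: e_4 = (+1.74, -1.39);  n_4 = (-0.6241, -0.7813)
∠(n_0, n_4) = 76.54°
δ = |180° − 76.54°| = 103.46°
103.46° > 2α = 11.42°  →  invalid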